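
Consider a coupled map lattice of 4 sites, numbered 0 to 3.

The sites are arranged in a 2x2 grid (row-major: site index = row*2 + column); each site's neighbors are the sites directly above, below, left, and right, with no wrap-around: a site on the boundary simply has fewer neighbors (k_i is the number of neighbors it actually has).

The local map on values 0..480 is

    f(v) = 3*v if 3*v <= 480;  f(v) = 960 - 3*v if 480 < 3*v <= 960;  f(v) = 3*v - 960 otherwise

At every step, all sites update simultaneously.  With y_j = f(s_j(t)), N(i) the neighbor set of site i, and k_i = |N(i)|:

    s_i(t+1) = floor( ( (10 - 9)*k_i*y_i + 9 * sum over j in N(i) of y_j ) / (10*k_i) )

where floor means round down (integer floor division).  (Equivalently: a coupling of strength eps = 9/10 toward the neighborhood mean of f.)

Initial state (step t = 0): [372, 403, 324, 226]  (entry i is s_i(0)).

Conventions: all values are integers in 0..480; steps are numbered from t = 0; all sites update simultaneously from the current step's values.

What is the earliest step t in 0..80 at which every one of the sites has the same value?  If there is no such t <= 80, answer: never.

Answer: 27
Key observation: Synchronization is absorbing here: once all sites are equal they stay equal, and step 27 is the first all-equal step.

Derivation:
t=0: [372, 403, 324, 226]  (not all equal)
t=1: [133, 222, 198, 145]  (not all equal)
t=2: [336, 404, 411, 340]  (not all equal)
t=3: [241, 73, 75, 242]  (not all equal)
t=4: [223, 233, 234, 223]  (not all equal)
t=5: [262, 288, 287, 262]  (not all equal)
t=6: [105, 166, 166, 105]  (not all equal)
t=7: [447, 329, 329, 447]  (not all equal)
t=8: [62, 345, 345, 62]  (not all equal)
t=9: [86, 174, 174, 86]  (not all equal)
t=10: [420, 276, 276, 420]  (not all equal)
t=11: [148, 283, 283, 148]  (not all equal)
t=12: [144, 410, 410, 144]  (not all equal)
t=13: [286, 415, 415, 286]  (not all equal)
t=14: [266, 120, 120, 266]  (not all equal)
t=15: [340, 181, 181, 340]  (not all equal)
t=16: [381, 95, 95, 381]  (not all equal)
t=17: [274, 193, 193, 274]  (not all equal)
t=18: [356, 162, 162, 356]  (not all equal)
t=19: [437, 144, 144, 437]  (not all equal)
t=20: [423, 359, 359, 423]  (not all equal)
t=21: [136, 289, 289, 136]  (not all equal)
t=22: [124, 376, 376, 124]  (not all equal)
t=23: [188, 351, 351, 188]  (not all equal)
t=24: [123, 365, 365, 123]  (not all equal)
t=25: [158, 345, 345, 158]  (not all equal)
t=26: [114, 434, 434, 114]  (not all equal)
t=27: [342, 342, 342, 342]  (all equal)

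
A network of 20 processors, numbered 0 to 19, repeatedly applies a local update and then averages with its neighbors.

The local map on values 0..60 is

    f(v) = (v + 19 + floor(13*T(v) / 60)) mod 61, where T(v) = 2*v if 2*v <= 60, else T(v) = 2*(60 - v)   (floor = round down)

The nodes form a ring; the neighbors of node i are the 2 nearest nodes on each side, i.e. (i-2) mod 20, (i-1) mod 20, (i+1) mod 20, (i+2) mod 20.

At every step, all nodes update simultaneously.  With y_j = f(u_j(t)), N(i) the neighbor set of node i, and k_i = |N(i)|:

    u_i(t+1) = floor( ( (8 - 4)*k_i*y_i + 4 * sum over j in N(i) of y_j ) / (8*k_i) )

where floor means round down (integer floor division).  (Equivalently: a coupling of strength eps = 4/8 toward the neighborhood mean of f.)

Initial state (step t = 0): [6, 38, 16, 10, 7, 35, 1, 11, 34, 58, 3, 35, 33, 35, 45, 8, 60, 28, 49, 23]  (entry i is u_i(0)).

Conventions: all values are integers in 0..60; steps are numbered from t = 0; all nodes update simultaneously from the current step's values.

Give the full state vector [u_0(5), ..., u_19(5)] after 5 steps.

Simulating step by step:
t=0: [6, 38, 16, 10, 7, 35, 1, 11, 34, 58, 3, 35, 33, 35, 45, 8, 60, 28, 49, 23]
t=1: [27, 21, 32, 26, 26, 16, 18, 22, 13, 15, 14, 7, 5, 7, 11, 26, 22, 43, 24, 38]
t=2: [42, 39, 28, 46, 45, 46, 45, 45, 40, 39, 36, 31, 29, 32, 37, 43, 43, 24, 41, 23]
t=3: [18, 18, 33, 15, 15, 9, 8, 8, 6, 5, 11, 9, 31, 10, 11, 12, 13, 35, 18, 34]
t=4: [33, 33, 22, 34, 32, 33, 31, 29, 28, 28, 27, 27, 17, 29, 30, 31, 33, 16, 32, 18]
t=5: [13, 13, 26, 8, 8, 9, 15, 45, 51, 58, 55, 55, 43, 42, 13, 13, 6, 26, 12, 27]

Answer: [13, 13, 26, 8, 8, 9, 15, 45, 51, 58, 55, 55, 43, 42, 13, 13, 6, 26, 12, 27]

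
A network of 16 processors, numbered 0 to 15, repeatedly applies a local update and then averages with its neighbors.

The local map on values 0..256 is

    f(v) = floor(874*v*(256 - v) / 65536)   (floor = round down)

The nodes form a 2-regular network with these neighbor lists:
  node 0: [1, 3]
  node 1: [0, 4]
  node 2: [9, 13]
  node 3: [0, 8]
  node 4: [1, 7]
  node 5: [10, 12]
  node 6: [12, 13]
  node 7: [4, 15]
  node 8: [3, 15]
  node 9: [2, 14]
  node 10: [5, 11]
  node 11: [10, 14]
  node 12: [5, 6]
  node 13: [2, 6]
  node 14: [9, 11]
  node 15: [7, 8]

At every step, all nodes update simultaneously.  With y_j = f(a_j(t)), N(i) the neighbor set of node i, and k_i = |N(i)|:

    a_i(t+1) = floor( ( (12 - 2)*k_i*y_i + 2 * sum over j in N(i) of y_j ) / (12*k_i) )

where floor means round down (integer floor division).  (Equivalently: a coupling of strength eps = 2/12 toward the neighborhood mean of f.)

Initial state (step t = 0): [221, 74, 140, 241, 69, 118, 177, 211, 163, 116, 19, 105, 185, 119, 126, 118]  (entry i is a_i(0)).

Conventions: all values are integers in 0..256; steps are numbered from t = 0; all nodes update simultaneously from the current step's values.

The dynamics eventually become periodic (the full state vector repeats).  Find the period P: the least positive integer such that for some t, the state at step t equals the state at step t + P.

Simulating step by step:
t=0: [221, 74, 140, 241, 69, 118, 177, 211, 163, 116, 19, 105, 185, 119, 126, 118]
t=1: [104, 172, 216, 65, 168, 200, 187, 137, 190, 216, 85, 199, 179, 214, 217, 208]
t=2: [204, 193, 115, 168, 198, 155, 168, 208, 164, 114, 185, 151, 179, 123, 115, 142]
t=3: [147, 159, 216, 192, 152, 203, 197, 141, 201, 215, 180, 208, 186, 216, 215, 207]
t=4: [208, 206, 115, 165, 210, 148, 153, 208, 147, 116, 174, 135, 169, 118, 118, 142]
t=5: [138, 135, 216, 195, 129, 209, 209, 139, 212, 216, 194, 214, 198, 216, 216, 208]
t=6: [212, 217, 115, 160, 217, 135, 131, 209, 127, 115, 154, 122, 149, 116, 115, 139]
t=7: [129, 113, 216, 198, 113, 215, 217, 136, 216, 216, 210, 217, 212, 216, 216, 209]
t=8: [212, 215, 115, 155, 215, 118, 113, 209, 119, 115, 125, 113, 122, 114, 114, 136]
t=9: [130, 117, 215, 201, 118, 217, 215, 137, 216, 215, 217, 215, 217, 215, 215, 209]
t=10: [211, 216, 117, 150, 216, 112, 116, 209, 119, 117, 112, 116, 112, 117, 117, 136]
t=11: [132, 115, 216, 205, 116, 215, 215, 136, 216, 216, 215, 215, 215, 216, 216, 209]
t=12: [211, 216, 115, 143, 216, 117, 116, 209, 118, 115, 117, 116, 117, 115, 115, 136]
t=13: [132, 115, 216, 207, 116, 216, 216, 136, 216, 216, 216, 216, 216, 216, 216, 209]
t=14: [210, 216, 115, 140, 216, 115, 115, 209, 118, 115, 115, 115, 115, 115, 115, 136]
t=15: [134, 116, 216, 208, 116, 216, 216, 136, 216, 216, 216, 216, 216, 216, 216, 209]
t=16: [210, 216, 115, 138, 216, 115, 115, 209, 117, 115, 115, 115, 115, 115, 115, 136]
t=17: [134, 116, 216, 209, 116, 216, 216, 136, 216, 216, 216, 216, 216, 216, 216, 209]
t=18: [210, 216, 115, 136, 216, 115, 115, 209, 117, 115, 115, 115, 115, 115, 115, 136]
t=19: [134, 116, 216, 209, 116, 216, 216, 136, 216, 216, 216, 216, 216, 216, 216, 209]

Answer: 2
Key observation: The state at step 17, [134, 116, 216, 209, 116, 216, 216, 136, 216, 216, 216, 216, 216, 216, 216, 209], reappears at step 19 — and no state repeats earlier — so the cycle the system enters has period 2.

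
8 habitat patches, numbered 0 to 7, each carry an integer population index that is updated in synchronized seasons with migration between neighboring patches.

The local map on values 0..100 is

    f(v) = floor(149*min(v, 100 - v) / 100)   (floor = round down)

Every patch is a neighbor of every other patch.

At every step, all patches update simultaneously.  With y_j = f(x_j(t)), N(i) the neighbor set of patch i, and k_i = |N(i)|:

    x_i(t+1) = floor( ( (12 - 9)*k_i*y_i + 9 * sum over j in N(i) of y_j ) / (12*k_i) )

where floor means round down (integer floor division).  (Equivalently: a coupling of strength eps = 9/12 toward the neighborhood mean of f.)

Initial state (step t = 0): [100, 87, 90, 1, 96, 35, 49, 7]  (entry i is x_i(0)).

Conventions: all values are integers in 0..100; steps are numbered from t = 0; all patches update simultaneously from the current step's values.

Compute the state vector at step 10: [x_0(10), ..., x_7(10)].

Simulating step by step:
t=0: [100, 87, 90, 1, 96, 35, 49, 7]
t=1: [18, 21, 20, 18, 19, 26, 29, 20]
t=2: [30, 31, 30, 30, 30, 32, 32, 30]
t=3: [44, 45, 44, 44, 44, 45, 45, 44]
t=4: [65, 65, 65, 65, 65, 65, 65, 65]
t=5: [52, 52, 52, 52, 52, 52, 52, 52]
t=6: [71, 71, 71, 71, 71, 71, 71, 71]
t=7: [43, 43, 43, 43, 43, 43, 43, 43]
t=8: [64, 64, 64, 64, 64, 64, 64, 64]
t=9: [53, 53, 53, 53, 53, 53, 53, 53]
t=10: [70, 70, 70, 70, 70, 70, 70, 70]

Answer: [70, 70, 70, 70, 70, 70, 70, 70]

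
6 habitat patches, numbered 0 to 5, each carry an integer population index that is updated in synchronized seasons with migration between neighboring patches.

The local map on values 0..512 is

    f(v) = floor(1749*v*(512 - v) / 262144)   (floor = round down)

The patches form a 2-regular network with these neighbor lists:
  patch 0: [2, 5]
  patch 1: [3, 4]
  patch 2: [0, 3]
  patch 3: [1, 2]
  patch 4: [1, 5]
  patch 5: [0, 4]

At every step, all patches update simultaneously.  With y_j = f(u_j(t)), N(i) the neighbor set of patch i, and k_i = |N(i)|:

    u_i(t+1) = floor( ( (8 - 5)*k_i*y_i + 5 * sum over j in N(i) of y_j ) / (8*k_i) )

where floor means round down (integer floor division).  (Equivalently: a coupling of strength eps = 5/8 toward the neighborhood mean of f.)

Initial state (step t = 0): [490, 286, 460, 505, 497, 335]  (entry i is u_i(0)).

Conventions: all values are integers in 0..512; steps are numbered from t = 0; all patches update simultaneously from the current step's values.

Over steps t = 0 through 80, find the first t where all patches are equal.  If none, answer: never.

Simulating step by step:
t=0: [490, 286, 460, 505, 497, 335]  (not all equal)
t=1: [199, 184, 89, 193, 276, 185]  (not all equal)
t=2: [360, 414, 351, 357, 414, 416]  (not all equal)
t=3: [337, 300, 370, 340, 268, 298]  (not all equal)
t=4: [389, 417, 375, 388, 428, 418]  (not all equal)
t=5: [308, 273, 327, 309, 254, 272]  (not all equal)
t=6: [419, 430, 412, 418, 435, 430]  (not all equal)
t=7: [256, 239, 265, 257, 230, 238]  (not all equal)
t=8: [436, 434, 436, 436, 433, 434]  (not all equal)
t=9: [222, 224, 221, 222, 226, 224]  (not all equal)
t=10: [429, 430, 429, 429, 430, 430]  (not all equal)
t=11: [236, 235, 237, 236, 235, 235]  (not all equal)
t=12: [434, 434, 434, 434, 434, 434]  (all equal)

Answer: 12
Key observation: Synchronization is absorbing here: once all patches are equal they stay equal, and step 12 is the first all-equal step.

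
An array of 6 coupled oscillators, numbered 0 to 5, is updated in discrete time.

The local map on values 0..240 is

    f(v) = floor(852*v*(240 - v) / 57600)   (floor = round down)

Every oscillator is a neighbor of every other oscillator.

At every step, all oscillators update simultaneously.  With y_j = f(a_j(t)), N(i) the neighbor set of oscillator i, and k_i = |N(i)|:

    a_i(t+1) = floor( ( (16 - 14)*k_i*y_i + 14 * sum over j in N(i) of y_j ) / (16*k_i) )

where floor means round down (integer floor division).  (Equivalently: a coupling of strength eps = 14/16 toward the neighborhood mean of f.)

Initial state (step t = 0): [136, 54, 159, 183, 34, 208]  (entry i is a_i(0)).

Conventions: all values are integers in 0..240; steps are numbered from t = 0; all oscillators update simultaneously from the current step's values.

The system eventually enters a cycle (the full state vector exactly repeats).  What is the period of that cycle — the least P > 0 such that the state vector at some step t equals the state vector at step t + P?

Answer: 4
Key observation: The state at step 12, [212, 212, 212, 212, 212, 212], reappears at step 16 — and no state repeats earlier — so the cycle the system enters has period 4.

Derivation:
t=0: [136, 54, 159, 183, 34, 208]
t=1: [147, 150, 148, 150, 152, 152]
t=2: [199, 199, 199, 199, 199, 199]
t=3: [120, 120, 120, 120, 120, 120]
t=4: [213, 213, 213, 213, 213, 213]
t=5: [85, 85, 85, 85, 85, 85]
t=6: [194, 194, 194, 194, 194, 194]
t=7: [132, 132, 132, 132, 132, 132]
t=8: [210, 210, 210, 210, 210, 210]
t=9: [93, 93, 93, 93, 93, 93]
t=10: [202, 202, 202, 202, 202, 202]
t=11: [113, 113, 113, 113, 113, 113]
t=12: [212, 212, 212, 212, 212, 212]
t=13: [87, 87, 87, 87, 87, 87]
t=14: [196, 196, 196, 196, 196, 196]
t=15: [127, 127, 127, 127, 127, 127]
t=16: [212, 212, 212, 212, 212, 212]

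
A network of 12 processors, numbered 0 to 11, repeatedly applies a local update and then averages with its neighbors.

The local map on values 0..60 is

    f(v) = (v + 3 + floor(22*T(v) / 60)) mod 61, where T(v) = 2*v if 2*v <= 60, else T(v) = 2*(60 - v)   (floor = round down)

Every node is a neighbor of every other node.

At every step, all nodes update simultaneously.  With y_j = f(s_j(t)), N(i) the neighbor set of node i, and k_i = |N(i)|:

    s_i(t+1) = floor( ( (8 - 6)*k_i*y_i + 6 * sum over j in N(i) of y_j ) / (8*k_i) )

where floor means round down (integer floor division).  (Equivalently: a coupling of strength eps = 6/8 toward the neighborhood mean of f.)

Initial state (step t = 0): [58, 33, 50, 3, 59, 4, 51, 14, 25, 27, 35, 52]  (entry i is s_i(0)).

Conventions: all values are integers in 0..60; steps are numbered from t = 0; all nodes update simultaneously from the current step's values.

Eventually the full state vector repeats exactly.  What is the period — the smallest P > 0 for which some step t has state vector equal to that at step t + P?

Simulating step by step:
t=0: [58, 33, 50, 3, 59, 4, 51, 14, 25, 27, 35, 52]
t=1: [29, 39, 40, 30, 29, 31, 40, 34, 37, 38, 39, 40]
t=2: [55, 56, 56, 55, 55, 55, 56, 55, 55, 56, 56, 56]
t=3: [0, 0, 0, 0, 0, 0, 0, 0, 0, 0, 0, 0]
t=4: [3, 3, 3, 3, 3, 3, 3, 3, 3, 3, 3, 3]
t=5: [8, 8, 8, 8, 8, 8, 8, 8, 8, 8, 8, 8]
t=6: [16, 16, 16, 16, 16, 16, 16, 16, 16, 16, 16, 16]
t=7: [30, 30, 30, 30, 30, 30, 30, 30, 30, 30, 30, 30]
t=8: [55, 55, 55, 55, 55, 55, 55, 55, 55, 55, 55, 55]
t=9: [0, 0, 0, 0, 0, 0, 0, 0, 0, 0, 0, 0]

Answer: 6
Key observation: The state at step 3, [0, 0, 0, 0, 0, 0, 0, 0, 0, 0, 0, 0], reappears at step 9 — and no state repeats earlier — so the cycle the system enters has period 6.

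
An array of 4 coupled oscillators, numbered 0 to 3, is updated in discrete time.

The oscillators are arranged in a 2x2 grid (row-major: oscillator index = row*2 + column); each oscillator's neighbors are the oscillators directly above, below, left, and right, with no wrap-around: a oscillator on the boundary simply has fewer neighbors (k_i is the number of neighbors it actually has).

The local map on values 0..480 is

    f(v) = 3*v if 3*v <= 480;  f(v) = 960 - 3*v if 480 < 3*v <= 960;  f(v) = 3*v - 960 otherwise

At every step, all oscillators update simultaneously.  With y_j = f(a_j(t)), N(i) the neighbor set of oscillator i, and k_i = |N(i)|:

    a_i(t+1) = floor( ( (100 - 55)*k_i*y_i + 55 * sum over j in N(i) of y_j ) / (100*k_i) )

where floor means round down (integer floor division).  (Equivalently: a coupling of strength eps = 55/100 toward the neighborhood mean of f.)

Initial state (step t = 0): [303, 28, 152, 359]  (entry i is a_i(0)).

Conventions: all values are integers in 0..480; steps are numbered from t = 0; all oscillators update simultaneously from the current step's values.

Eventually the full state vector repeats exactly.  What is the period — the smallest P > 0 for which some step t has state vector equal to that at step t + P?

Simulating step by step:
t=0: [303, 28, 152, 359]
t=1: [171, 84, 251, 201]
t=2: [327, 334, 314, 286]
t=3: [25, 52, 41, 62]
t=4: [110, 141, 127, 160]
t=5: [369, 413, 394, 437]
t=6: [203, 262, 236, 295]
t=7: [275, 195, 230, 150]
t=8: [238, 329, 282, 379]
t=9: [149, 128, 167, 118]
t=10: [432, 393, 426, 391]
t=11: [298, 249, 294, 243]
t=12: [109, 177, 116, 183]
t=13: [360, 396, 359, 398]
t=14: [148, 199, 150, 200]
t=15: [423, 384, 423, 385]
t=16: [276, 225, 277, 225]
t=17: [173, 242, 172, 242]
t=18: [384, 290, 385, 291]
t=19: [164, 117, 164, 117]
t=20: [435, 383, 435, 383]
t=21: [302, 231, 302, 231]
t=22: [112, 208, 112, 208]
t=23: [336, 336, 336, 336]
t=24: [48, 48, 48, 48]
t=25: [144, 144, 144, 144]
t=26: [432, 432, 432, 432]
t=27: [336, 336, 336, 336]

Answer: 4
Key observation: The state at step 23, [336, 336, 336, 336], reappears at step 27 — and no state repeats earlier — so the cycle the system enters has period 4.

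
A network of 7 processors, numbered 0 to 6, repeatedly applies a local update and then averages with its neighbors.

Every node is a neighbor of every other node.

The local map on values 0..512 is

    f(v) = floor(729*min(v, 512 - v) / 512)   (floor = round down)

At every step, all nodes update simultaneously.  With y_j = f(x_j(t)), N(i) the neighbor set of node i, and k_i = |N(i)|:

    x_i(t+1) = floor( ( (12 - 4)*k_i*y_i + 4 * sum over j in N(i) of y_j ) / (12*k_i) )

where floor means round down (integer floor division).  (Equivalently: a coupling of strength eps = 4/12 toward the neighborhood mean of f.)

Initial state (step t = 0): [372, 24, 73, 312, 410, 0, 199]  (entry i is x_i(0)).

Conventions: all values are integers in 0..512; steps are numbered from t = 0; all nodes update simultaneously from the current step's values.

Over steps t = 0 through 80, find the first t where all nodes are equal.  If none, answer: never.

Simulating step by step:
t=0: [372, 24, 73, 312, 410, 0, 199]  (not all equal)
t=1: [179, 79, 121, 231, 146, 58, 231]  (not all equal)
t=2: [237, 150, 187, 282, 208, 132, 282]  (not all equal)
t=3: [314, 238, 271, 308, 289, 222, 308]  (not all equal)
t=4: [292, 327, 330, 298, 314, 313, 298]  (not all equal)
t=5: [302, 272, 269, 297, 283, 284, 297]  (not all equal)
t=6: [307, 333, 335, 311, 324, 322, 311]  (not all equal)
t=7: [283, 261, 259, 280, 269, 270, 280]  (not all equal)
t=8: [332, 351, 352, 334, 343, 343, 334]  (not all equal)
t=9: [250, 234, 233, 248, 241, 241, 248]  (not all equal)
t=10: [350, 337, 336, 349, 343, 343, 349]  (not all equal)
t=11: [233, 245, 245, 234, 239, 239, 234]  (not all equal)
t=12: [334, 344, 344, 335, 339, 339, 335]  (not all equal)
t=13: [250, 242, 242, 249, 246, 246, 249]  (not all equal)
t=14: [353, 346, 346, 352, 350, 350, 352]  (not all equal)
t=15: [227, 233, 233, 228, 230, 230, 228]  (not all equal)
t=16: [324, 329, 329, 325, 326, 326, 325]  (not all equal)
t=17: [265, 261, 261, 265, 263, 263, 265]  (not all equal)
t=18: [352, 355, 355, 352, 353, 353, 352]  (not all equal)
t=19: [226, 224, 224, 226, 225, 225, 226]  (not all equal)
t=20: [320, 318, 318, 320, 319, 319, 320]  (not all equal)
t=21: [273, 275, 275, 273, 274, 274, 273]  (not all equal)
t=22: [339, 337, 337, 339, 338, 338, 339]  (not all equal)
t=23: [246, 248, 248, 246, 247, 247, 246]  (not all equal)
t=24: [350, 352, 352, 350, 351, 351, 350]  (not all equal)
t=25: [229, 227, 227, 229, 228, 228, 229]  (not all equal)
t=26: [325, 323, 323, 325, 324, 324, 325]  (not all equal)
t=27: [266, 268, 268, 266, 267, 267, 266]  (not all equal)
t=28: [349, 347, 347, 349, 348, 348, 349]  (not all equal)
t=29: [232, 233, 233, 232, 232, 232, 232]  (not all equal)
t=30: [330, 330, 330, 330, 330, 330, 330]  (all equal)

Answer: 30
Key observation: Synchronization is absorbing here: once all nodes are equal they stay equal, and step 30 is the first all-equal step.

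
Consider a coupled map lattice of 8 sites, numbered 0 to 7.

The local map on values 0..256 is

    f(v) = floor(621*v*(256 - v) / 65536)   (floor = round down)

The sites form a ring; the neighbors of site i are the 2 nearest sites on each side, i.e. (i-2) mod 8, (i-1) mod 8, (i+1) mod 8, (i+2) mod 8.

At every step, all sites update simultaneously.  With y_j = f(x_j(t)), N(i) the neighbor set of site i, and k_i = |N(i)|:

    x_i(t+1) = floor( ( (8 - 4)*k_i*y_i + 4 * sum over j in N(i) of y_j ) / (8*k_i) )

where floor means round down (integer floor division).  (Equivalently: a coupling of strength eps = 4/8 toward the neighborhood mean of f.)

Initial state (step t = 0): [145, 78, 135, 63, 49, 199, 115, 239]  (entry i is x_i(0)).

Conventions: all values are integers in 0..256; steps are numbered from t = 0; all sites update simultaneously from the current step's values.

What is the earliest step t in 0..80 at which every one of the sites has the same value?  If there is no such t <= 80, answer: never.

Simulating step by step:
t=0: [145, 78, 135, 63, 49, 199, 115, 239]  (not all equal)
t=1: [135, 122, 138, 118, 114, 103, 125, 86]  (not all equal)
t=2: [152, 152, 153, 153, 153, 149, 151, 145]  (not all equal)
t=3: [149, 149, 149, 149, 149, 150, 150, 150]  (not all equal)
t=4: [150, 150, 151, 150, 150, 150, 150, 150]  (not all equal)
t=5: [150, 150, 150, 150, 150, 150, 150, 150]  (all equal)

Answer: 5
Key observation: Synchronization is absorbing here: once all sites are equal they stay equal, and step 5 is the first all-equal step.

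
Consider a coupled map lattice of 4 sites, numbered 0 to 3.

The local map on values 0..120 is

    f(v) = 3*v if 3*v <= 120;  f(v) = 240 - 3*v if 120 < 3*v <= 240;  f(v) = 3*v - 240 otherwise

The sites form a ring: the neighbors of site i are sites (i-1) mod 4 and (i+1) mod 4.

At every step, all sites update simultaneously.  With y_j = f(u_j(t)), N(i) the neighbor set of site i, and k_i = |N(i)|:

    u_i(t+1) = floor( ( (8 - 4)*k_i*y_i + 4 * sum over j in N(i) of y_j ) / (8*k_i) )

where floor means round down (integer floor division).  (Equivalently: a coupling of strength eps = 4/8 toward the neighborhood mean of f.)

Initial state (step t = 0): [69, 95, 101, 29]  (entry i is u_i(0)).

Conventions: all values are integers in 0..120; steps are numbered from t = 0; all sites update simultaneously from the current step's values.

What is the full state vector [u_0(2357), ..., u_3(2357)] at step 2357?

Simulating step by step:
t=0: [69, 95, 101, 29]
t=1: [49, 46, 64, 67]
t=2: [81, 86, 59, 54]
t=3: [25, 25, 55, 55]
t=4: [75, 75, 75, 75]
t=5: [15, 15, 15, 15]
t=6: [45, 45, 45, 45]
t=7: [105, 105, 105, 105]
t=8: [75, 75, 75, 75]

Answer: [15, 15, 15, 15]
Key observation: The state at step 4, [75, 75, 75, 75], reappears at step 8: the system is in a cycle of period 4 from step 4 on.  Therefore the state at step 2357 equals the state at step 4 + ((2357 - 4) mod 4) = 5, which is [15, 15, 15, 15].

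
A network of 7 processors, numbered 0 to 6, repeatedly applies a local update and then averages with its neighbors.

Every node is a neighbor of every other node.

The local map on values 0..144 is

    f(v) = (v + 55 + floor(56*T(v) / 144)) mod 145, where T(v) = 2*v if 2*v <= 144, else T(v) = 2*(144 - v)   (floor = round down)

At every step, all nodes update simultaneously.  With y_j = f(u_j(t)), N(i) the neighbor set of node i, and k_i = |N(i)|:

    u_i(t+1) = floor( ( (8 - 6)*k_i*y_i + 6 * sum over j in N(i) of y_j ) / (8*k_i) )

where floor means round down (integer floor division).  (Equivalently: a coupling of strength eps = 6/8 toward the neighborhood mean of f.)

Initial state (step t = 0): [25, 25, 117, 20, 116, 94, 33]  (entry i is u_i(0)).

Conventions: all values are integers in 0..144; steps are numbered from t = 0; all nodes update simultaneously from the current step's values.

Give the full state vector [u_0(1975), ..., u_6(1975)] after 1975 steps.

Simulating step by step:
t=0: [25, 25, 117, 20, 116, 94, 33]
t=1: [79, 79, 73, 78, 73, 72, 81]
t=2: [38, 38, 38, 38, 38, 38, 38]
t=3: [122, 122, 122, 122, 122, 122, 122]
t=4: [49, 49, 49, 49, 49, 49, 49]
t=5: [142, 142, 142, 142, 142, 142, 142]
t=6: [53, 53, 53, 53, 53, 53, 53]
t=7: [4, 4, 4, 4, 4, 4, 4]
t=8: [62, 62, 62, 62, 62, 62, 62]
t=9: [20, 20, 20, 20, 20, 20, 20]
t=10: [90, 90, 90, 90, 90, 90, 90]
t=11: [42, 42, 42, 42, 42, 42, 42]
t=12: [129, 129, 129, 129, 129, 129, 129]
t=13: [50, 50, 50, 50, 50, 50, 50]
t=14: [143, 143, 143, 143, 143, 143, 143]
t=15: [53, 53, 53, 53, 53, 53, 53]

Answer: [50, 50, 50, 50, 50, 50, 50]
Key observation: The state at step 6, [53, 53, 53, 53, 53, 53, 53], reappears at step 15: the system is in a cycle of period 9 from step 6 on.  Therefore the state at step 1975 equals the state at step 6 + ((1975 - 6) mod 9) = 13, which is [50, 50, 50, 50, 50, 50, 50].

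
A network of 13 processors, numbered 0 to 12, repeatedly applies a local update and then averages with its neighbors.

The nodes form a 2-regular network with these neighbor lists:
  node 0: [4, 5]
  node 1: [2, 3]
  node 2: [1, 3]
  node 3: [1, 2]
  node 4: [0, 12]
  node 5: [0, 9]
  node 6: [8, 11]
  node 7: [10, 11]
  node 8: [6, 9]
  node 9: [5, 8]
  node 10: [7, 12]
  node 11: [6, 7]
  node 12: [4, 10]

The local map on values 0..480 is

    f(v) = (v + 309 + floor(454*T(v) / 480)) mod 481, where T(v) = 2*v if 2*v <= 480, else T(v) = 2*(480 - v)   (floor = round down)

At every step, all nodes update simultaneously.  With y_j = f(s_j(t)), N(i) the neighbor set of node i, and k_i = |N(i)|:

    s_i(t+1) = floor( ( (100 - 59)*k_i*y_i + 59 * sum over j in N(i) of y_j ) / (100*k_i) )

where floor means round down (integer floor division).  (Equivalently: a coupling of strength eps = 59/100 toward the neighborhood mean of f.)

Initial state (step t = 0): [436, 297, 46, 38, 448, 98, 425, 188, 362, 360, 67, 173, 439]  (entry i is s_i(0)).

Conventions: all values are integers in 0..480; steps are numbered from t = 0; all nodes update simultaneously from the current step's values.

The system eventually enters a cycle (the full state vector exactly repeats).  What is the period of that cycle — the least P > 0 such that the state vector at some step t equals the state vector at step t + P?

Answer: 2
Key observation: The state at step 36, [390, 388, 388, 388, 390, 390, 390, 390, 390, 390, 390, 390, 390], reappears at step 38 — and no state repeats earlier — so the cycle the system enters has period 2.

Derivation:
t=0: [436, 297, 46, 38, 448, 98, 425, 188, 362, 360, 67, 173, 439]
t=1: [274, 446, 443, 440, 341, 270, 364, 255, 397, 324, 219, 349, 246]
t=2: [135, 340, 340, 340, 189, 140, 406, 272, 409, 300, 207, 303, 277]
t=3: [268, 432, 432, 432, 220, 297, 399, 267, 400, 369, 180, 304, 239]
t=4: [282, 350, 350, 350, 206, 317, 404, 246, 387, 417, 158, 307, 255]
t=5: [259, 423, 423, 423, 182, 293, 405, 234, 377, 397, 134, 310, 219]
t=6: [254, 358, 358, 358, 288, 314, 406, 208, 386, 414, 230, 305, 356]
t=7: [287, 416, 416, 416, 327, 303, 405, 316, 378, 399, 254, 426, 316]
t=8: [464, 365, 365, 365, 457, 444, 375, 299, 385, 410, 279, 390, 325]
t=9: [329, 410, 410, 410, 361, 343, 394, 308, 388, 367, 272, 415, 281]
t=10: [430, 370, 370, 370, 301, 427, 380, 300, 393, 409, 142, 398, 127]
t=11: [386, 406, 406, 406, 352, 358, 388, 374, 384, 370, 293, 411, 287]
t=12: [407, 373, 373, 373, 429, 405, 384, 413, 395, 405, 454, 384, 461]
t=13: [367, 403, 403, 403, 350, 373, 390, 364, 383, 376, 339, 385, 334]
t=14: [410, 376, 376, 376, 423, 403, 390, 411, 394, 399, 427, 396, 432]
t=15: [368, 400, 400, 400, 359, 375, 385, 368, 384, 380, 357, 379, 353]
t=16: [407, 379, 379, 379, 414, 401, 394, 407, 393, 397, 415, 398, 418]
t=17: [372, 398, 398, 398, 367, 377, 383, 373, 383, 381, 366, 379, 364]
t=18: [403, 381, 381, 381, 407, 399, 395, 403, 394, 396, 407, 398, 409]
t=19: [376, 396, 396, 396, 373, 379, 382, 376, 383, 382, 373, 380, 372]
t=20: [400, 382, 382, 382, 402, 397, 395, 400, 394, 395, 402, 397, 403]
t=21: [379, 395, 395, 395, 377, 381, 383, 379, 383, 383, 377, 381, 376]
t=22: [397, 383, 383, 383, 399, 396, 394, 397, 394, 394, 399, 396, 399]
t=23: [381, 394, 394, 394, 380, 382, 383, 381, 384, 383, 380, 382, 380]
t=24: [396, 384, 384, 384, 396, 395, 394, 396, 393, 394, 396, 395, 397]
t=25: [382, 393, 393, 393, 382, 383, 384, 382, 384, 384, 382, 383, 382]
t=26: [394, 385, 385, 385, 395, 394, 393, 394, 393, 393, 395, 394, 395]
t=27: [383, 392, 392, 392, 383, 384, 384, 383, 385, 384, 383, 384, 383]
t=28: [393, 386, 386, 386, 394, 393, 392, 393, 392, 392, 394, 393, 394]
t=29: [384, 391, 391, 391, 384, 385, 385, 384, 386, 385, 384, 385, 384]
t=30: [392, 387, 387, 387, 393, 392, 391, 392, 391, 391, 393, 392, 393]
t=31: [385, 390, 390, 390, 385, 386, 386, 385, 387, 386, 385, 386, 385]
t=32: [391, 388, 388, 388, 392, 391, 390, 391, 390, 390, 392, 391, 392]
t=33: [386, 390, 390, 390, 386, 387, 387, 386, 388, 387, 386, 387, 386]
t=34: [390, 388, 388, 388, 391, 390, 390, 390, 390, 390, 391, 390, 391]
t=35: [387, 390, 390, 390, 387, 388, 388, 387, 388, 388, 387, 388, 387]
t=36: [390, 388, 388, 388, 390, 390, 390, 390, 390, 390, 390, 390, 390]
t=37: [388, 390, 390, 390, 388, 388, 388, 388, 388, 388, 388, 388, 388]
t=38: [390, 388, 388, 388, 390, 390, 390, 390, 390, 390, 390, 390, 390]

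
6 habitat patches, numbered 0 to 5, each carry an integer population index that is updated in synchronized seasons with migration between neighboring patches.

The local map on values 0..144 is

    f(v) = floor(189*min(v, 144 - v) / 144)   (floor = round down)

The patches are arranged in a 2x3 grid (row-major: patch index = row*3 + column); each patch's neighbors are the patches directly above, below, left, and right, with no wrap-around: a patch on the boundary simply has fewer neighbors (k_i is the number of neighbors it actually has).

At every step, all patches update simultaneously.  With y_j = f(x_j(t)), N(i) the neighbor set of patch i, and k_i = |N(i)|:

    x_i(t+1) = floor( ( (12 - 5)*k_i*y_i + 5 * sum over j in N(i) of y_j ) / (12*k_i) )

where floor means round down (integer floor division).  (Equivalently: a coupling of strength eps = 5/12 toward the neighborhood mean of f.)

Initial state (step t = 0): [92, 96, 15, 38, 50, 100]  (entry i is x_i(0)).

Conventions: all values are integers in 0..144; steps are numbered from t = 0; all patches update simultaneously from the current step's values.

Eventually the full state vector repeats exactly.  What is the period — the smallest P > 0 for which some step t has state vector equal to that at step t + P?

Simulating step by step:
t=0: [92, 96, 15, 38, 50, 100]
t=1: [63, 57, 36, 56, 61, 50]
t=2: [78, 72, 56, 76, 76, 64]
t=3: [88, 89, 79, 88, 89, 82]
t=4: [72, 73, 81, 72, 73, 79]
t=5: [93, 91, 84, 93, 92, 86]
t=6: [66, 69, 75, 66, 68, 74]
t=7: [86, 89, 90, 86, 89, 90]
t=8: [75, 72, 70, 75, 72, 70]
t=9: [90, 93, 91, 90, 93, 91]
t=10: [69, 66, 68, 69, 66, 68]
t=11: [89, 86, 88, 89, 86, 88]
t=12: [72, 75, 73, 72, 75, 73]
t=13: [93, 90, 92, 93, 90, 92]
t=14: [66, 69, 68, 66, 69, 68]
t=15: [86, 89, 89, 86, 89, 89]
t=16: [75, 72, 72, 75, 72, 72]
t=17: [90, 93, 94, 90, 93, 94]
t=18: [69, 66, 65, 69, 66, 65]
t=19: [89, 86, 85, 89, 86, 85]
t=20: [72, 75, 76, 72, 75, 76]
t=21: [93, 90, 89, 93, 90, 89]
t=22: [66, 69, 71, 66, 69, 71]
t=23: [86, 89, 92, 86, 89, 92]
t=24: [75, 72, 68, 75, 72, 68]
t=25: [90, 92, 90, 90, 92, 90]
t=26: [69, 68, 69, 69, 68, 69]
t=27: [89, 89, 89, 89, 89, 89]
t=28: [72, 72, 72, 72, 72, 72]
t=29: [94, 94, 94, 94, 94, 94]
t=30: [65, 65, 65, 65, 65, 65]
t=31: [85, 85, 85, 85, 85, 85]
t=32: [77, 77, 77, 77, 77, 77]
t=33: [87, 87, 87, 87, 87, 87]
t=34: [74, 74, 74, 74, 74, 74]
t=35: [91, 91, 91, 91, 91, 91]
t=36: [69, 69, 69, 69, 69, 69]
t=37: [90, 90, 90, 90, 90, 90]
t=38: [70, 70, 70, 70, 70, 70]
t=39: [91, 91, 91, 91, 91, 91]

Answer: 4
Key observation: The state at step 35, [91, 91, 91, 91, 91, 91], reappears at step 39 — and no state repeats earlier — so the cycle the system enters has period 4.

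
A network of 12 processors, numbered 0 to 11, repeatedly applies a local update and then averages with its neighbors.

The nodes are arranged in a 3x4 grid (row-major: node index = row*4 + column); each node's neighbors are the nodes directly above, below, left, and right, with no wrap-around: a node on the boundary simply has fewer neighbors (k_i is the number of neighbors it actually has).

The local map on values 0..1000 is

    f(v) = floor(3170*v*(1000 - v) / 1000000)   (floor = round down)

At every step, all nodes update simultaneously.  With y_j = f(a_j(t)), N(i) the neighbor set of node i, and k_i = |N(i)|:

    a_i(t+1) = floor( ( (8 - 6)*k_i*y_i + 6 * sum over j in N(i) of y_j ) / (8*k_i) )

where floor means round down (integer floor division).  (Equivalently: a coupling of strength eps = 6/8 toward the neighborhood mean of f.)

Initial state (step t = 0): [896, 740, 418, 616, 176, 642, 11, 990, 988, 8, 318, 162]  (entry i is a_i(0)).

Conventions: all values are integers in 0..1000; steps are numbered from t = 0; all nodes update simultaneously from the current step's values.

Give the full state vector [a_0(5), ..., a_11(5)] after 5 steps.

Simulating step by step:
t=0: [896, 740, 418, 616, 176, 642, 11, 990, 988, 8, 318, 162]
t=1: [474, 600, 540, 488, 379, 393, 424, 311, 190, 369, 294, 376]
t=2: [762, 773, 778, 747, 694, 754, 733, 747, 678, 659, 728, 686]
t=3: [604, 566, 580, 579, 631, 626, 597, 625, 692, 654, 660, 630]
t=4: [758, 762, 771, 760, 728, 747, 746, 753, 714, 711, 732, 729]
t=5: [595, 578, 577, 575, 613, 609, 594, 598, 641, 629, 624, 610]

Answer: [595, 578, 577, 575, 613, 609, 594, 598, 641, 629, 624, 610]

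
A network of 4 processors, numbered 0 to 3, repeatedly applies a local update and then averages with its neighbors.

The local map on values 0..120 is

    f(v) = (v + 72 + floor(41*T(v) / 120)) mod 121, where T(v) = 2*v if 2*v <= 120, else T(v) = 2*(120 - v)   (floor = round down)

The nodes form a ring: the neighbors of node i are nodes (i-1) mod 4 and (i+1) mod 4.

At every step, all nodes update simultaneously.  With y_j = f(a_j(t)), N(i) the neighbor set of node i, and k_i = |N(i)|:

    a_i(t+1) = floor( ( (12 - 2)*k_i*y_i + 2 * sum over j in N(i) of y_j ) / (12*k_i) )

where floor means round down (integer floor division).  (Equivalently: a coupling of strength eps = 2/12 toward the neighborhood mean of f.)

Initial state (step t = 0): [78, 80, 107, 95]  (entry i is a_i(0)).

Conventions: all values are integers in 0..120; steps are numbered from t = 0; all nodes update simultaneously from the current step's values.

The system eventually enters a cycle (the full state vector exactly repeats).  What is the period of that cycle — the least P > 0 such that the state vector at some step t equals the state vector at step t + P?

Simulating step by step:
t=0: [78, 80, 107, 95]
t=1: [57, 58, 65, 62]
t=2: [46, 48, 52, 51]
t=3: [28, 31, 37, 35]
t=4: [100, 13, 11, 18]
t=5: [69, 90, 91, 97]
t=6: [55, 60, 61, 62]
t=7: [44, 51, 52, 51]
t=8: [26, 35, 37, 35]
t=9: [97, 18, 12, 18]
t=10: [69, 97, 93, 97]
t=11: [55, 62, 62, 62]
t=12: [44, 51, 52, 51]

Answer: 5
Key observation: The state at step 7, [44, 51, 52, 51], reappears at step 12 — and no state repeats earlier — so the cycle the system enters has period 5.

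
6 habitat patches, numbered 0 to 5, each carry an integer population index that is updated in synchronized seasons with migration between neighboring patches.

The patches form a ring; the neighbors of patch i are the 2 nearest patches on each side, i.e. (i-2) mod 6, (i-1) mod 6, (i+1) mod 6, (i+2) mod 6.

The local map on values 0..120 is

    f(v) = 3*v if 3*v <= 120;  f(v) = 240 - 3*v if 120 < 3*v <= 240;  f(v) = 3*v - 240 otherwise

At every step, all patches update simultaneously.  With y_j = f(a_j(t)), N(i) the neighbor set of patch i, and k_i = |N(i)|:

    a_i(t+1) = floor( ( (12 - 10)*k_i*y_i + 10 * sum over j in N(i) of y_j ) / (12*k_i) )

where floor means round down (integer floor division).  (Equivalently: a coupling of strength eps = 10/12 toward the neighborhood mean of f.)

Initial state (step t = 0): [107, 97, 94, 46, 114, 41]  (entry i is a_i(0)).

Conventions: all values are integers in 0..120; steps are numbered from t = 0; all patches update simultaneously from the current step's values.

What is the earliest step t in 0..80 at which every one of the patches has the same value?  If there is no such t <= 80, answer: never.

Simulating step by step:
t=0: [107, 97, 94, 46, 114, 41]  (not all equal)
t=1: [78, 79, 77, 82, 88, 89]  (not all equal)
t=2: [14, 10, 9, 14, 14, 12]  (not all equal)
t=3: [35, 35, 37, 35, 37, 38]  (not all equal)
t=4: [109, 108, 107, 109, 109, 107]  (not all equal)
t=5: [83, 84, 85, 83, 84, 85]  (not all equal)
t=6: [12, 12, 11, 12, 12, 11]  (not all equal)
t=7: [34, 34, 35, 34, 34, 35]  (not all equal)
t=8: [103, 103, 102, 103, 103, 102]  (not all equal)
t=9: [67, 67, 68, 67, 67, 68]  (not all equal)
t=10: [37, 37, 38, 37, 37, 38]  (not all equal)
t=11: [112, 112, 111, 112, 112, 111]  (not all equal)
t=12: [94, 94, 95, 94, 94, 95]  (not all equal)
t=13: [43, 43, 42, 43, 43, 42]  (not all equal)
t=14: [112, 112, 111, 112, 112, 111]  (not all equal)

Answer: never
Key observation: The state at step 11 reappears at step 14 — the system is in a cycle of period 3 from step 11 on.  No step 0..14 is synchronized, and the cycle repeats forever, so no step up to 80 (or ever) has all patches equal.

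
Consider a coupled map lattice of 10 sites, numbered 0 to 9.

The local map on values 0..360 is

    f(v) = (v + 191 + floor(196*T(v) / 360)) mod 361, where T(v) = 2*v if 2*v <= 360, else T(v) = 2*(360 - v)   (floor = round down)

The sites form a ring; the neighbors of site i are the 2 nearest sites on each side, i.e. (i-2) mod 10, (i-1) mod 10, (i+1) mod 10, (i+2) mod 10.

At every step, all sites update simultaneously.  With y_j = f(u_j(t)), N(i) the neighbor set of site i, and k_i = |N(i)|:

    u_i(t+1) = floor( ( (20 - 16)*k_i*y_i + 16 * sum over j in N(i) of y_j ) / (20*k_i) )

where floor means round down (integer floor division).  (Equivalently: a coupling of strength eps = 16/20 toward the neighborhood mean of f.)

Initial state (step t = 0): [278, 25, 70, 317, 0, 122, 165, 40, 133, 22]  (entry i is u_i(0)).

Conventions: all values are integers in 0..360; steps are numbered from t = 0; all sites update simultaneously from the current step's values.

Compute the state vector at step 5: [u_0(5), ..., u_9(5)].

Simulating step by step:
t=0: [278, 25, 70, 317, 0, 122, 165, 40, 133, 22]
t=1: [224, 241, 232, 209, 195, 183, 166, 175, 197, 211]
t=2: [202, 201, 202, 202, 197, 196, 196, 196, 196, 200]
t=3: [204, 204, 204, 204, 204, 204, 204, 204, 204, 204]
t=4: [203, 203, 203, 203, 203, 203, 203, 203, 203, 203]
t=5: [203, 203, 203, 203, 203, 203, 203, 203, 203, 203]

Answer: [203, 203, 203, 203, 203, 203, 203, 203, 203, 203]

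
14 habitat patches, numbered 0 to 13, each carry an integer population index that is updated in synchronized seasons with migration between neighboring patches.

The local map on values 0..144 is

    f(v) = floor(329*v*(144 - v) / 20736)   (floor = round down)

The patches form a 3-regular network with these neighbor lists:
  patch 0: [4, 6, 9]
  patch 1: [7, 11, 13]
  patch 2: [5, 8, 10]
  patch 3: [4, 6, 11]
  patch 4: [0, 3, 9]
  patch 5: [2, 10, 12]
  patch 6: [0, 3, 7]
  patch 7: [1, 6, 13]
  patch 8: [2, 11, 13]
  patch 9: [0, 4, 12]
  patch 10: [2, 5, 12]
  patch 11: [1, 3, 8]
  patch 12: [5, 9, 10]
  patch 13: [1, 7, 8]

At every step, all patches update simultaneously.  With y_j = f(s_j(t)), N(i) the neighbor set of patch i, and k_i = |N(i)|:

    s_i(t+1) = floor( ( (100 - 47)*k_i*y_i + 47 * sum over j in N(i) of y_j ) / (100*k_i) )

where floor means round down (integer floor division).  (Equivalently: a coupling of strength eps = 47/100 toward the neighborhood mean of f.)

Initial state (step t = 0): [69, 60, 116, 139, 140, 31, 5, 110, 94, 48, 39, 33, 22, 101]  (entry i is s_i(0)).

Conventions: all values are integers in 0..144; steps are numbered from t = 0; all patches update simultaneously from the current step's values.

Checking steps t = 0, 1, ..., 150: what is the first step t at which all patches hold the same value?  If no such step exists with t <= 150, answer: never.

Answer: never
Key observation: The state at step 5 reappears at step 7 — the system is in a cycle of period 2 from step 5 on.  No step 0..7 is synchronized, and the cycle repeats forever, so no step up to 150 (or ever) has all patches equal.

Derivation:
t=0: [69, 60, 116, 139, 140, 31, 5, 110, 94, 48, 39, 33, 22, 101]  (not all equal)
t=1: [57, 70, 57, 17, 30, 53, 29, 56, 66, 59, 57, 56, 52, 69]  (not all equal)
t=2: [70, 80, 78, 46, 58, 76, 57, 75, 80, 74, 77, 72, 76, 81]  (not all equal)
t=3: [80, 81, 81, 75, 78, 81, 78, 80, 81, 81, 81, 79, 81, 80]  (not all equal)
t=4: [80, 80, 80, 81, 81, 80, 81, 80, 80, 80, 80, 80, 80, 80]  (not all equal)
t=5: [80, 81, 81, 80, 80, 81, 80, 80, 81, 80, 81, 80, 81, 81]  (not all equal)
t=6: [81, 80, 80, 81, 81, 80, 81, 80, 80, 80, 80, 80, 80, 80]  (not all equal)
t=7: [80, 81, 81, 80, 80, 81, 80, 80, 81, 80, 81, 80, 81, 81]  (not all equal)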